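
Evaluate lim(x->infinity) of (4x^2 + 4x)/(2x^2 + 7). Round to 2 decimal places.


For limits at infinity with equal-degree polynomials,
we compare leading coefficients.
Numerator leading term: 4x^2
Denominator leading term: 2x^2
Divide both by x^2:
lim = (4 + 4/x) / (2 + 7/x^2)
As x -> infinity, the 1/x and 1/x^2 terms vanish:
= 4/2 = 2 = 2.00

2.00


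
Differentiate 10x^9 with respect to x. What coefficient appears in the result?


We apply the power rule: d/dx [ax^n] = a*n * x^(n-1)
d/dx [10x^9]
= 10 * 9 * x^(9-1)
= 90x^8
The coefficient is 90

90


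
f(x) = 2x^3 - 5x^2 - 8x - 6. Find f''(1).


First derivative:
f'(x) = 6x^2 - 10x - 8
Second derivative:
f''(x) = 12x - 10
Substitute x = 1:
f''(1) = 12 * 1 - 10
= 12 - 10
= 2

2


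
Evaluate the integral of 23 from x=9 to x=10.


The integral of a constant k over [a, b] equals k * (b - a).
integral from 9 to 10 of 23 dx
= 23 * (10 - 9)
= 23 * 1
= 23

23


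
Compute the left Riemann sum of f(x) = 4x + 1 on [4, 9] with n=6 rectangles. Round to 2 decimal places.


Left Riemann sum uses left endpoints of each subinterval.
Interval: [4, 9], n = 6
dx = (9 - 4) / 6 = 5/6
Left endpoints: [4, 29/6, 17/3, 13/2, 22/3, 49/6]
f values: [17, 61/3, 71/3, 27, 91/3, 101/3]
Sum = dx * (sum of f values)
= 5/6 * 152
= 380/3 ≈ 126.67

126.67


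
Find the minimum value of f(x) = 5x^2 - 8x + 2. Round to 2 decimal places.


For a quadratic f(x) = ax^2 + bx + c with a > 0, the minimum is at the vertex.
Vertex x-coordinate: x = -b/(2a)
x = -(-8) / (2 * 5)
x = 8/10 = 4/5
Substitute back to find the minimum value:
f(4/5) = 5 * (4/5)^2 - 8 * (4/5) + 2
= 16/5 - 32/5 + 2
= -6/5 = -1.20

-1.20


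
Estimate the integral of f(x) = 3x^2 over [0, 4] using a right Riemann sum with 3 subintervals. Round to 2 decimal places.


Right Riemann sum uses right endpoints of each subinterval.
Interval: [0, 4], n = 3
dx = (4 - 0) / 3 = 4/3
Right endpoints: [4/3, 8/3, 4]
f values: [16/3, 64/3, 48]
Sum = dx * (sum of f values)
= 4/3 * 224/3
= 896/9 ≈ 99.56

99.56


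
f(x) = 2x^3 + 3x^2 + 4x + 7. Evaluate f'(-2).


Differentiate f(x) = 2x^3 + 3x^2 + 4x + 7 term by term:
f'(x) = 6x^2 + 6x + 4
Substitute x = -2:
f'(-2) = 6 * (-2)^2 + 6 * (-2) + 4
= 24 - 12 + 4
= 16

16


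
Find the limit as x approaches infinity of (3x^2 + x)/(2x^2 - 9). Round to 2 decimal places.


For limits at infinity with equal-degree polynomials,
we compare leading coefficients.
Numerator leading term: 3x^2
Denominator leading term: 2x^2
Divide both by x^2:
lim = (3 + 1/x) / (2 - 9/x^2)
As x -> infinity, the 1/x and 1/x^2 terms vanish:
= 3/2 = 1.50

1.50


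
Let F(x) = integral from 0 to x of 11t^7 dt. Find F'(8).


By the Fundamental Theorem of Calculus (Part 1):
If F(x) = integral from 0 to x of f(t) dt, then F'(x) = f(x)
Here f(t) = 11t^7
So F'(x) = 11x^7
Evaluate at x = 8:
F'(8) = 11 * 8^7
= 11 * 2097152
= 23068672

23068672


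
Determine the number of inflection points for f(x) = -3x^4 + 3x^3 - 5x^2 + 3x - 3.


Inflection points occur where f''(x) = 0 and concavity changes.
f(x) = -3x^4 + 3x^3 - 5x^2 + 3x - 3
f'(x) = -12x^3 + 9x^2 - 10x + 3
f''(x) = -36x^2 + 18x - 10
This is a quadratic in x. Use the discriminant to count real roots.
Discriminant = (18)^2 - 4 * (-36) * (-10)
= 324 - 1440
= -1116
Since discriminant < 0, f''(x) = 0 has no real solutions.
Number of inflection points: 0

0


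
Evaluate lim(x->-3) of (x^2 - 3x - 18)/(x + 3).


Direct substitution gives 0/0, so we factor the numerator.
Factor: (x^2 - 3x - 18) = (x + 3)(x - 6)
Cancel the common factor (x + 3):
(x^2 - 3x - 18)/(x + 3) = (x - 6)
Now substitute x = -3:
= (-3) - (6) = -9

-9


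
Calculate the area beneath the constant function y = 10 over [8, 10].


The area under a constant function y = 10 is a rectangle.
Width = 10 - 8 = 2
Height = 10
Area = width * height
= 2 * 10
= 20

20


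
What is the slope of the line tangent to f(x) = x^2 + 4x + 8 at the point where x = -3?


The slope of the tangent line equals f'(x) at the point.
f(x) = x^2 + 4x + 8
f'(x) = 2x + 4
At x = -3:
f'(-3) = 2 * (-3) + 4
= -6 + 4
= -2

-2


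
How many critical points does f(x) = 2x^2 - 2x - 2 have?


Find where f'(x) = 0:
f'(x) = 4x - 2
Set f'(x) = 0:
4x - 2 = 0
x = 2 / 4 = 1/2
This is a linear equation in x, so there is exactly one solution.
Number of critical points: 1

1


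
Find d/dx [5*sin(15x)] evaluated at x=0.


Apply the chain rule to differentiate 5*sin(15x):
d/dx [5*sin(15x)]
= 5 * cos(15x) * d/dx(15x)
= 5 * 15 * cos(15x)
= 75 * cos(15x)
Evaluate at x = 0:
= 75 * cos(0)
= 75 * 1
= 75

75


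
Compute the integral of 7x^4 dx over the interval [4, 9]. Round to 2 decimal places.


Find the antiderivative of 7x^4:
F(x) = 7/5 * x^5
Apply the Fundamental Theorem of Calculus:
F(9) - F(4)
= 7/5 * 9^5 - 7/5 * 4^5
= 7/5 * (59049 - 1024)
= 7/5 * 58025
= 81235 = 81235.00

81235.00


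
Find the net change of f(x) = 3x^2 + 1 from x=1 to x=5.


Net change = f(b) - f(a)
f(x) = 3x^2 + 1
Compute f(5):
f(5) = 3 * 5^2 + 0 * 5 + 1
= 75 + 0 + 1
= 76
Compute f(1):
f(1) = 3 * 1^2 + 0 * 1 + 1
= 3 + 0 + 1
= 4
Net change = 76 - 4 = 72

72


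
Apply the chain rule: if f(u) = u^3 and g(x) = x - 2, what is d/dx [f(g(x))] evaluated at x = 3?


Using the chain rule: (f(g(x)))' = f'(g(x)) * g'(x)
First, find g(3):
g(3) = 1 * 3 - 2 = 1
Next, f'(u) = 3u^2
And g'(x) = 1
So f'(g(3)) * g'(3)
= 3 * 1^2 * 1
= 3 * 1 * 1
= 3

3


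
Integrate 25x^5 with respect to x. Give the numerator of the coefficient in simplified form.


Apply the power rule for integration:
integral of ax^n dx = a/(n+1) * x^(n+1) + C
integral of 25x^5 dx
= 25/6 * x^6 + C
The coefficient in lowest terms is 25/6, and its numerator is 25

25


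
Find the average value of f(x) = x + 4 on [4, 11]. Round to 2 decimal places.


Average value = 1/(b-a) * integral from a to b of f(x) dx
First compute the integral of x + 4:
F(x) = (1/2)x^2 + 4x
F(11) = 1/2 * 121 + 4 * 11 = 209/2
F(4) = 1/2 * 16 + 4 * 4 = 24
Integral = 209/2 - 24 = 161/2
Average = (161/2) / (11 - 4) = (161/2) / 7
= 23/2 = 11.50

11.50


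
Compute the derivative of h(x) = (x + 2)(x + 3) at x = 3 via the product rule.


Let u(x) = x + 2 and v(x) = x + 3
u'(x) = 1
v'(x) = 1
Product rule: h'(x) = u'(x)*v(x) + u(x)*v'(x)
= 1 * (x + 3) + (x + 2) * 1
At x = 3:
u(3) = 1 * 3 + 2 = 5
v(3) = 1 * 3 + 3 = 6
h'(3) = 1 * 6 + 5 * 1
= 6 + 5
= 11

11


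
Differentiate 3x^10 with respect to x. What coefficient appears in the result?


We apply the power rule: d/dx [ax^n] = a*n * x^(n-1)
d/dx [3x^10]
= 3 * 10 * x^(10-1)
= 30x^9
The coefficient is 30

30


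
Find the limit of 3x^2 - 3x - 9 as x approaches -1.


Since polynomials are continuous, we use direct substitution.
lim(x->-1) of 3x^2 - 3x - 9
= 3 * (-1)^2 - 3 * (-1) - 9
= 3 + 3 - 9
= -3

-3


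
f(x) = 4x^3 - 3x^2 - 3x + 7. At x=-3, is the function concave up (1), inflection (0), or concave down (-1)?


Concavity is determined by the sign of f''(x).
f(x) = 4x^3 - 3x^2 - 3x + 7
f'(x) = 12x^2 - 6x - 3
f''(x) = 24x - 6
f''(-3) = 24 * (-3) - 6
= -72 - 6
= -78
Since f''(-3) < 0, the function is concave down (-1)

-1


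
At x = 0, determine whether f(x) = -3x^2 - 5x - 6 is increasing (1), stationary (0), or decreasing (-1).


Compute f'(x) to determine behavior:
f'(x) = -6x - 5
f'(0) = -6 * 0 - 5
= 0 - 5
= -5
Since f'(0) < 0, the function is decreasing (-1)

-1


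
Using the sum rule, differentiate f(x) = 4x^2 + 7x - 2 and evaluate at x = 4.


Differentiate term by term using power and sum rules:
f(x) = 4x^2 + 7x - 2
f'(x) = 8x + 7
Substitute x = 4:
f'(4) = 8 * 4 + 7
= 32 + 7
= 39

39


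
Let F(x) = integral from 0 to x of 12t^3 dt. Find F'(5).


By the Fundamental Theorem of Calculus (Part 1):
If F(x) = integral from 0 to x of f(t) dt, then F'(x) = f(x)
Here f(t) = 12t^3
So F'(x) = 12x^3
Evaluate at x = 5:
F'(5) = 12 * 5^3
= 12 * 125
= 1500

1500


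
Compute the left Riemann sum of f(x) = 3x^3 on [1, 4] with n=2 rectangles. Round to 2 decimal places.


Left Riemann sum uses left endpoints of each subinterval.
Interval: [1, 4], n = 2
dx = (4 - 1) / 2 = 3/2
Left endpoints: [1, 5/2]
f values: [3, 375/8]
Sum = dx * (sum of f values)
= 3/2 * 399/8
= 1197/16 ≈ 74.81

74.81


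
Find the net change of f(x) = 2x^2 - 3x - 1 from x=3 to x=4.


Net change = f(b) - f(a)
f(x) = 2x^2 - 3x - 1
Compute f(4):
f(4) = 2 * 4^2 - 3 * 4 - 1
= 32 - 12 - 1
= 19
Compute f(3):
f(3) = 2 * 3^2 - 3 * 3 - 1
= 18 - 9 - 1
= 8
Net change = 19 - 8 = 11

11


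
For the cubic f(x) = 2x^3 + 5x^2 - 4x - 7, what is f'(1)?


Differentiate f(x) = 2x^3 + 5x^2 - 4x - 7 term by term:
f'(x) = 6x^2 + 10x - 4
Substitute x = 1:
f'(1) = 6 * 1^2 + 10 * 1 - 4
= 6 + 10 - 4
= 12

12


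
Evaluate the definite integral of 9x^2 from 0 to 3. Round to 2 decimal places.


Find the antiderivative of 9x^2:
F(x) = 9/3 * x^3
Apply the Fundamental Theorem of Calculus:
F(3) - F(0)
= 9/3 * 3^3 - 9/3 * 0^3
= 9/3 * (27 - 0)
= 9/3 * 27
= 81 = 81.00

81.00


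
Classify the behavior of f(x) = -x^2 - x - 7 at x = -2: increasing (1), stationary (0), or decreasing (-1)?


Compute f'(x) to determine behavior:
f'(x) = -2x - 1
f'(-2) = -2 * (-2) - 1
= 4 - 1
= 3
Since f'(-2) > 0, the function is increasing (1)

1


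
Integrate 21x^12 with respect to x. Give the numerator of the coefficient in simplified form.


Apply the power rule for integration:
integral of ax^n dx = a/(n+1) * x^(n+1) + C
integral of 21x^12 dx
= 21/13 * x^13 + C
The coefficient in lowest terms is 21/13, and its numerator is 21

21


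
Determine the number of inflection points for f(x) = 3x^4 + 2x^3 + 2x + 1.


Inflection points occur where f''(x) = 0 and concavity changes.
f(x) = 3x^4 + 2x^3 + 2x + 1
f'(x) = 12x^3 + 6x^2 + 2
f''(x) = 36x^2 + 12x
This is a quadratic in x. Use the discriminant to count real roots.
Discriminant = (12)^2 - 4 * 36 * 0
= 144 - 0
= 144
Since discriminant > 0, f''(x) = 0 has 2 distinct real solutions.
A quadratic with two distinct real roots changes sign at each root, so concavity changes at both.
Number of inflection points: 2

2


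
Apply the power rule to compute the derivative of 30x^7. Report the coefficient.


We apply the power rule: d/dx [ax^n] = a*n * x^(n-1)
d/dx [30x^7]
= 30 * 7 * x^(7-1)
= 210x^6
The coefficient is 210

210


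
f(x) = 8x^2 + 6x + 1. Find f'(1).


Differentiate term by term using power and sum rules:
f(x) = 8x^2 + 6x + 1
f'(x) = 16x + 6
Substitute x = 1:
f'(1) = 16 * 1 + 6
= 16 + 6
= 22

22


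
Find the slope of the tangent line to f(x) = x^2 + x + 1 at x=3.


The slope of the tangent line equals f'(x) at the point.
f(x) = x^2 + x + 1
f'(x) = 2x + 1
At x = 3:
f'(3) = 2 * 3 + 1
= 6 + 1
= 7

7


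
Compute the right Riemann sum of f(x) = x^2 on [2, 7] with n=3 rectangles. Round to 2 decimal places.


Right Riemann sum uses right endpoints of each subinterval.
Interval: [2, 7], n = 3
dx = (7 - 2) / 3 = 5/3
Right endpoints: [11/3, 16/3, 7]
f values: [121/9, 256/9, 49]
Sum = dx * (sum of f values)
= 5/3 * 818/9
= 4090/27 ≈ 151.48

151.48


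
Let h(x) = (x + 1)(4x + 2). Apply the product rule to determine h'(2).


Let u(x) = x + 1 and v(x) = 4x + 2
u'(x) = 1
v'(x) = 4
Product rule: h'(x) = u'(x)*v(x) + u(x)*v'(x)
= 1 * (4x + 2) + (x + 1) * 4
At x = 2:
u(2) = 1 * 2 + 1 = 3
v(2) = 4 * 2 + 2 = 10
h'(2) = 1 * 10 + 3 * 4
= 10 + 12
= 22

22


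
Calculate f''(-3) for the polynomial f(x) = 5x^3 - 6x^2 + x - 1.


First derivative:
f'(x) = 15x^2 - 12x + 1
Second derivative:
f''(x) = 30x - 12
Substitute x = -3:
f''(-3) = 30 * (-3) - 12
= -90 - 12
= -102

-102


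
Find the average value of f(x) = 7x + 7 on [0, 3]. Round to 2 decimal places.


Average value = 1/(b-a) * integral from a to b of f(x) dx
First compute the integral of 7x + 7:
F(x) = (7/2)x^2 + 7x
F(3) = 7/2 * 9 + 7 * 3 = 105/2
F(0) = 7/2 * 0 + 7 * 0 = 0
Integral = 105/2 - 0 = 105/2
Average = (105/2) / (3 - 0) = (105/2) / 3
= 35/2 = 17.50

17.50


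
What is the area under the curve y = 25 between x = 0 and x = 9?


The area under a constant function y = 25 is a rectangle.
Width = 9 - 0 = 9
Height = 25
Area = width * height
= 9 * 25
= 225

225


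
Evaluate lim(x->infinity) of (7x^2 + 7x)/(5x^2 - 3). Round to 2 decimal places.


For limits at infinity with equal-degree polynomials,
we compare leading coefficients.
Numerator leading term: 7x^2
Denominator leading term: 5x^2
Divide both by x^2:
lim = (7 + 7/x) / (5 - 3/x^2)
As x -> infinity, the 1/x and 1/x^2 terms vanish:
= 7/5 = 1.40

1.40


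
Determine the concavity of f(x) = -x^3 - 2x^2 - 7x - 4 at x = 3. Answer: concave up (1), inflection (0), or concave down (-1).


Concavity is determined by the sign of f''(x).
f(x) = -x^3 - 2x^2 - 7x - 4
f'(x) = -3x^2 - 4x - 7
f''(x) = -6x - 4
f''(3) = -6 * 3 - 4
= -18 - 4
= -22
Since f''(3) < 0, the function is concave down (-1)

-1


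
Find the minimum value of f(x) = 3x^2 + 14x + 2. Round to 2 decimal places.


For a quadratic f(x) = ax^2 + bx + c with a > 0, the minimum is at the vertex.
Vertex x-coordinate: x = -b/(2a)
x = -(14) / (2 * 3)
x = -14/6 = -7/3
Substitute back to find the minimum value:
f(-7/3) = 3 * (-7/3)^2 + 14 * (-7/3) + 2
= 49/3 - 98/3 + 2
= -43/3 ≈ -14.33

-14.33


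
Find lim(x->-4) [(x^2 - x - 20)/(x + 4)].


Direct substitution gives 0/0, so we factor the numerator.
Factor: (x^2 - x - 20) = (x + 4)(x - 5)
Cancel the common factor (x + 4):
(x^2 - x - 20)/(x + 4) = (x - 5)
Now substitute x = -4:
= (-4) - (5) = -9

-9


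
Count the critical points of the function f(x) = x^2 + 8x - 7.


Find where f'(x) = 0:
f'(x) = 2x + 8
Set f'(x) = 0:
2x + 8 = 0
x = -8 / 2 = -4
This is a linear equation in x, so there is exactly one solution.
Number of critical points: 1

1


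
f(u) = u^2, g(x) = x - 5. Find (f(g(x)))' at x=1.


Using the chain rule: (f(g(x)))' = f'(g(x)) * g'(x)
First, find g(1):
g(1) = 1 * 1 - 5 = -4
Next, f'(u) = 2u
And g'(x) = 1
So f'(g(1)) * g'(1)
= 2 * (-4) * 1
= -8

-8


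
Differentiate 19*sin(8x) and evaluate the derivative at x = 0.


Apply the chain rule to differentiate 19*sin(8x):
d/dx [19*sin(8x)]
= 19 * cos(8x) * d/dx(8x)
= 19 * 8 * cos(8x)
= 152 * cos(8x)
Evaluate at x = 0:
= 152 * cos(0)
= 152 * 1
= 152

152


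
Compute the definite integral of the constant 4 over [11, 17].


The integral of a constant k over [a, b] equals k * (b - a).
integral from 11 to 17 of 4 dx
= 4 * (17 - 11)
= 4 * 6
= 24

24


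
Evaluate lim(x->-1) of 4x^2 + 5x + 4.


Since polynomials are continuous, we use direct substitution.
lim(x->-1) of 4x^2 + 5x + 4
= 4 * (-1)^2 + 5 * (-1) + 4
= 4 - 5 + 4
= 3

3


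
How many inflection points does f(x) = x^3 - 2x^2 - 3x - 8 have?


Inflection points occur where f''(x) = 0 and concavity changes.
f(x) = x^3 - 2x^2 - 3x - 8
f'(x) = 3x^2 - 4x - 3
f''(x) = 6x - 4
Set f''(x) = 0:
6x - 4 = 0
x = 4 / 6 = 2/3
Since f''(x) is linear (degree 1), it changes sign at this point.
Therefore there is exactly 1 inflection point.

1


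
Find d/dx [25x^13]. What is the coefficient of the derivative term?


We apply the power rule: d/dx [ax^n] = a*n * x^(n-1)
d/dx [25x^13]
= 25 * 13 * x^(13-1)
= 325x^12
The coefficient is 325

325


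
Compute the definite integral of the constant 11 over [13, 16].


The integral of a constant k over [a, b] equals k * (b - a).
integral from 13 to 16 of 11 dx
= 11 * (16 - 13)
= 11 * 3
= 33

33


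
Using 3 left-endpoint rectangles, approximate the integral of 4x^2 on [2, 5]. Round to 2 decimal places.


Left Riemann sum uses left endpoints of each subinterval.
Interval: [2, 5], n = 3
dx = (5 - 2) / 3 = 1
Left endpoints: [2, 3, 4]
f values: [16, 36, 64]
Sum = dx * (sum of f values)
= 1 * 116
= 116 = 116.00

116.00


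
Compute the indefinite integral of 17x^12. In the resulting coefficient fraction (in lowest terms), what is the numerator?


Apply the power rule for integration:
integral of ax^n dx = a/(n+1) * x^(n+1) + C
integral of 17x^12 dx
= 17/13 * x^13 + C
The coefficient in lowest terms is 17/13, and its numerator is 17

17


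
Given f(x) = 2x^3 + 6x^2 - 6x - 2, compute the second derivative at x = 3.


First derivative:
f'(x) = 6x^2 + 12x - 6
Second derivative:
f''(x) = 12x + 12
Substitute x = 3:
f''(3) = 12 * 3 + 12
= 36 + 12
= 48

48


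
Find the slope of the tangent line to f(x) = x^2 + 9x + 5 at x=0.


The slope of the tangent line equals f'(x) at the point.
f(x) = x^2 + 9x + 5
f'(x) = 2x + 9
At x = 0:
f'(0) = 2 * 0 + 9
= 0 + 9
= 9

9


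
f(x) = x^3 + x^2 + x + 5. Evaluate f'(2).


Differentiate f(x) = x^3 + x^2 + x + 5 term by term:
f'(x) = 3x^2 + 2x + 1
Substitute x = 2:
f'(2) = 3 * 2^2 + 2 * 2 + 1
= 12 + 4 + 1
= 17

17


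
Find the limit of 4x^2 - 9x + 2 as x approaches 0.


Since polynomials are continuous, we use direct substitution.
lim(x->0) of 4x^2 - 9x + 2
= 4 * 0^2 - 9 * 0 + 2
= 0 + 0 + 2
= 2

2


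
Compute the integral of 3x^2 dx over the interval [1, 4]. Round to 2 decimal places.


Find the antiderivative of 3x^2:
F(x) = 3/3 * x^3
Apply the Fundamental Theorem of Calculus:
F(4) - F(1)
= 3/3 * 4^3 - 3/3 * 1^3
= 3/3 * (64 - 1)
= 3/3 * 63
= 63 = 63.00

63.00


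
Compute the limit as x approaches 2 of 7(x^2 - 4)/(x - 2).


Direct substitution gives 0/0, so we factor the numerator.
Factor: 7(x^2 - 4) = 7 * (x - 2)(x + 2)
Cancel the common factor (x - 2):
7(x^2 - 4)/(x - 2) = 7 * (x + 2)
Now substitute x = 2:
= 7 * (2 + 2) = 28

28


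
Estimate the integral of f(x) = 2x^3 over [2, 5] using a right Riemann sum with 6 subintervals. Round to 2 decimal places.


Right Riemann sum uses right endpoints of each subinterval.
Interval: [2, 5], n = 6
dx = (5 - 2) / 6 = 1/2
Right endpoints: [5/2, 3, 7/2, 4, 9/2, 5]
f values: [125/4, 54, 343/4, 128, 729/4, 250]
Sum = dx * (sum of f values)
= 1/2 * 2925/4
= 2925/8 ≈ 365.63

365.63


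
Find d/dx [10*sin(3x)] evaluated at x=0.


Apply the chain rule to differentiate 10*sin(3x):
d/dx [10*sin(3x)]
= 10 * cos(3x) * d/dx(3x)
= 10 * 3 * cos(3x)
= 30 * cos(3x)
Evaluate at x = 0:
= 30 * cos(0)
= 30 * 1
= 30

30


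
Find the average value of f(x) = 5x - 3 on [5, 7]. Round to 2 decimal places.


Average value = 1/(b-a) * integral from a to b of f(x) dx
First compute the integral of 5x - 3:
F(x) = (5/2)x^2 - 3x
F(7) = 5/2 * 49 - 3 * 7 = 203/2
F(5) = 5/2 * 25 - 3 * 5 = 95/2
Integral = 203/2 - 95/2 = 54
Average = 54 / (7 - 5) = 54 / 2
= 27 = 27.00

27.00


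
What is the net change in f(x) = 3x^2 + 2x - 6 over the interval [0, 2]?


Net change = f(b) - f(a)
f(x) = 3x^2 + 2x - 6
Compute f(2):
f(2) = 3 * 2^2 + 2 * 2 - 6
= 12 + 4 - 6
= 10
Compute f(0):
f(0) = 3 * 0^2 + 2 * 0 - 6
= 0 + 0 - 6
= -6
Net change = 10 - (-6) = 16

16


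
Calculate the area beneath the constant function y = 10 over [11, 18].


The area under a constant function y = 10 is a rectangle.
Width = 18 - 11 = 7
Height = 10
Area = width * height
= 7 * 10
= 70

70


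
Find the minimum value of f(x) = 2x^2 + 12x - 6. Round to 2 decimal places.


For a quadratic f(x) = ax^2 + bx + c with a > 0, the minimum is at the vertex.
Vertex x-coordinate: x = -b/(2a)
x = -(12) / (2 * 2)
x = -12/4 = -3
Substitute back to find the minimum value:
f(-3) = 2 * (-3)^2 + 12 * (-3) - 6
= 18 - 36 - 6
= -24 = -24.00

-24.00


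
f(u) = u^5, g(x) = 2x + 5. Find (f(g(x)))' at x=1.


Using the chain rule: (f(g(x)))' = f'(g(x)) * g'(x)
First, find g(1):
g(1) = 2 * 1 + 5 = 7
Next, f'(u) = 5u^4
And g'(x) = 2
So f'(g(1)) * g'(1)
= 5 * 7^4 * 2
= 5 * 2401 * 2
= 24010

24010


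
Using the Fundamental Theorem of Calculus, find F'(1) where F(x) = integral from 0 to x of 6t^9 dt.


By the Fundamental Theorem of Calculus (Part 1):
If F(x) = integral from 0 to x of f(t) dt, then F'(x) = f(x)
Here f(t) = 6t^9
So F'(x) = 6x^9
Evaluate at x = 1:
F'(1) = 6 * 1^9
= 6 * 1
= 6

6


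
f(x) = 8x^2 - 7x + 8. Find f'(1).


Differentiate term by term using power and sum rules:
f(x) = 8x^2 - 7x + 8
f'(x) = 16x - 7
Substitute x = 1:
f'(1) = 16 * 1 - 7
= 16 - 7
= 9

9


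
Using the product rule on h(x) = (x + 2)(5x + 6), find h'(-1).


Let u(x) = x + 2 and v(x) = 5x + 6
u'(x) = 1
v'(x) = 5
Product rule: h'(x) = u'(x)*v(x) + u(x)*v'(x)
= 1 * (5x + 6) + (x + 2) * 5
At x = -1:
u(-1) = 1 * (-1) + 2 = 1
v(-1) = 5 * (-1) + 6 = 1
h'(-1) = 1 * 1 + 1 * 5
= 1 + 5
= 6

6


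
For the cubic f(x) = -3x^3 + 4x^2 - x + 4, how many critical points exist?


Find where f'(x) = 0:
f(x) = -3x^3 + 4x^2 - x + 4
f'(x) = -9x^2 + 8x - 1
This is a quadratic in x. Use the discriminant to count real roots.
Discriminant = (8)^2 - 4 * (-9) * (-1)
= 64 - 36
= 28
Since discriminant > 0, f'(x) = 0 has 2 real solutions.
Number of critical points: 2

2


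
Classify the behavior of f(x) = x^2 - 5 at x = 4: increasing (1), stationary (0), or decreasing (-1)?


Compute f'(x) to determine behavior:
f'(x) = 2x
f'(4) = 2 * 4 + 0
= 8 + 0
= 8
Since f'(4) > 0, the function is increasing (1)

1


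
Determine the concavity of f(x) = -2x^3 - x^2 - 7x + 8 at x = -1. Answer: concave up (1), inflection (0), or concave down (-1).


Concavity is determined by the sign of f''(x).
f(x) = -2x^3 - x^2 - 7x + 8
f'(x) = -6x^2 - 2x - 7
f''(x) = -12x - 2
f''(-1) = -12 * (-1) - 2
= 12 - 2
= 10
Since f''(-1) > 0, the function is concave up (1)

1


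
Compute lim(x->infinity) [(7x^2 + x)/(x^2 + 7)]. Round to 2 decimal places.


For limits at infinity with equal-degree polynomials,
we compare leading coefficients.
Numerator leading term: 7x^2
Denominator leading term: x^2
Divide both by x^2:
lim = (7 + 1/x) / (1 + 7/x^2)
As x -> infinity, the 1/x and 1/x^2 terms vanish:
= 7/1 = 7 = 7.00

7.00


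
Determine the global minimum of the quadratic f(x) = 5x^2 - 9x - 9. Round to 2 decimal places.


For a quadratic f(x) = ax^2 + bx + c with a > 0, the minimum is at the vertex.
Vertex x-coordinate: x = -b/(2a)
x = -(-9) / (2 * 5)
x = 9/10
Substitute back to find the minimum value:
f(9/10) = 5 * (9/10)^2 - 9 * (9/10) - 9
= 81/20 - 81/10 - 9
= -261/20 = -13.05

-13.05


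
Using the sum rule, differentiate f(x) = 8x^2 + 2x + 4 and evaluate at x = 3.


Differentiate term by term using power and sum rules:
f(x) = 8x^2 + 2x + 4
f'(x) = 16x + 2
Substitute x = 3:
f'(3) = 16 * 3 + 2
= 48 + 2
= 50

50


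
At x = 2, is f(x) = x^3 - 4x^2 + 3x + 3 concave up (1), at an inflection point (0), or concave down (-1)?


Concavity is determined by the sign of f''(x).
f(x) = x^3 - 4x^2 + 3x + 3
f'(x) = 3x^2 - 8x + 3
f''(x) = 6x - 8
f''(2) = 6 * 2 - 8
= 12 - 8
= 4
Since f''(2) > 0, the function is concave up (1)

1


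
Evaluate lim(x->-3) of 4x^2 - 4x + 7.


Since polynomials are continuous, we use direct substitution.
lim(x->-3) of 4x^2 - 4x + 7
= 4 * (-3)^2 - 4 * (-3) + 7
= 36 + 12 + 7
= 55

55


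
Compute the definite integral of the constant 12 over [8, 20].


The integral of a constant k over [a, b] equals k * (b - a).
integral from 8 to 20 of 12 dx
= 12 * (20 - 8)
= 12 * 12
= 144

144


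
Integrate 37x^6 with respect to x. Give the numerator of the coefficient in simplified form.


Apply the power rule for integration:
integral of ax^n dx = a/(n+1) * x^(n+1) + C
integral of 37x^6 dx
= 37/7 * x^7 + C
The coefficient in lowest terms is 37/7, and its numerator is 37

37


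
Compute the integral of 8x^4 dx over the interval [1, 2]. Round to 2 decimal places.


Find the antiderivative of 8x^4:
F(x) = 8/5 * x^5
Apply the Fundamental Theorem of Calculus:
F(2) - F(1)
= 8/5 * 2^5 - 8/5 * 1^5
= 8/5 * (32 - 1)
= 8/5 * 31
= 248/5 = 49.60

49.60


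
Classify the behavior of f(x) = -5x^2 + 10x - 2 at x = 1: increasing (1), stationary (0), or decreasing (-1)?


Compute f'(x) to determine behavior:
f'(x) = -10x + 10
f'(1) = -10 * 1 + 10
= -10 + 10
= 0
Since f'(1) = 0, the function is stationary (0)

0


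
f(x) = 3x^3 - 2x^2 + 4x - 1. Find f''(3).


First derivative:
f'(x) = 9x^2 - 4x + 4
Second derivative:
f''(x) = 18x - 4
Substitute x = 3:
f''(3) = 18 * 3 - 4
= 54 - 4
= 50

50


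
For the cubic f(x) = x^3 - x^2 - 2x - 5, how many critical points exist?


Find where f'(x) = 0:
f(x) = x^3 - x^2 - 2x - 5
f'(x) = 3x^2 - 2x - 2
This is a quadratic in x. Use the discriminant to count real roots.
Discriminant = (-2)^2 - 4 * 3 * (-2)
= 4 - (-24)
= 28
Since discriminant > 0, f'(x) = 0 has 2 real solutions.
Number of critical points: 2

2


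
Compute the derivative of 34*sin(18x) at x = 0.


Apply the chain rule to differentiate 34*sin(18x):
d/dx [34*sin(18x)]
= 34 * cos(18x) * d/dx(18x)
= 34 * 18 * cos(18x)
= 612 * cos(18x)
Evaluate at x = 0:
= 612 * cos(0)
= 612 * 1
= 612

612


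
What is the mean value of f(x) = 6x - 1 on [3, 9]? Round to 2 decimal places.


Average value = 1/(b-a) * integral from a to b of f(x) dx
First compute the integral of 6x - 1:
F(x) = 3x^2 - x
F(9) = 3 * 81 - 1 * 9 = 234
F(3) = 3 * 9 - 1 * 3 = 24
Integral = 234 - 24 = 210
Average = 210 / (9 - 3) = 210 / 6
= 35 = 35.00

35.00


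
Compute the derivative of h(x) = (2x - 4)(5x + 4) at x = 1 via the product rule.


Let u(x) = 2x - 4 and v(x) = 5x + 4
u'(x) = 2
v'(x) = 5
Product rule: h'(x) = u'(x)*v(x) + u(x)*v'(x)
= 2 * (5x + 4) + (2x - 4) * 5
At x = 1:
u(1) = 2 * 1 - 4 = -2
v(1) = 5 * 1 + 4 = 9
h'(1) = 2 * 9 + (-2) * 5
= 18 - 10
= 8

8


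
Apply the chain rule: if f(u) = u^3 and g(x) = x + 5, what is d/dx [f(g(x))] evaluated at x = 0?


Using the chain rule: (f(g(x)))' = f'(g(x)) * g'(x)
First, find g(0):
g(0) = 1 * 0 + 5 = 5
Next, f'(u) = 3u^2
And g'(x) = 1
So f'(g(0)) * g'(0)
= 3 * 5^2 * 1
= 3 * 25 * 1
= 75

75


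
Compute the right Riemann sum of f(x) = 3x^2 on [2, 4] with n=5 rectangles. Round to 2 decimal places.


Right Riemann sum uses right endpoints of each subinterval.
Interval: [2, 4], n = 5
dx = (4 - 2) / 5 = 2/5
Right endpoints: [12/5, 14/5, 16/5, 18/5, 4]
f values: [432/25, 588/25, 768/25, 972/25, 48]
Sum = dx * (sum of f values)
= 2/5 * 792/5
= 1584/25 = 63.36

63.36


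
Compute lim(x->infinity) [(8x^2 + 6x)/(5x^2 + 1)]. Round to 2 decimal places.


For limits at infinity with equal-degree polynomials,
we compare leading coefficients.
Numerator leading term: 8x^2
Denominator leading term: 5x^2
Divide both by x^2:
lim = (8 + 6/x) / (5 + 1/x^2)
As x -> infinity, the 1/x and 1/x^2 terms vanish:
= 8/5 = 1.60

1.60


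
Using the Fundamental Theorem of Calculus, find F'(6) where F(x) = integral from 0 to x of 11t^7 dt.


By the Fundamental Theorem of Calculus (Part 1):
If F(x) = integral from 0 to x of f(t) dt, then F'(x) = f(x)
Here f(t) = 11t^7
So F'(x) = 11x^7
Evaluate at x = 6:
F'(6) = 11 * 6^7
= 11 * 279936
= 3079296

3079296


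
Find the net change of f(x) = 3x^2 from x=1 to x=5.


Net change = f(b) - f(a)
f(x) = 3x^2
Compute f(5):
f(5) = 3 * 5^2 + 0 * 5 + 0
= 75 + 0 + 0
= 75
Compute f(1):
f(1) = 3 * 1^2 + 0 * 1 + 0
= 3 + 0 + 0
= 3
Net change = 75 - 3 = 72

72


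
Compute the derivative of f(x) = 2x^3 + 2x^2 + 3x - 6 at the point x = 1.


Differentiate f(x) = 2x^3 + 2x^2 + 3x - 6 term by term:
f'(x) = 6x^2 + 4x + 3
Substitute x = 1:
f'(1) = 6 * 1^2 + 4 * 1 + 3
= 6 + 4 + 3
= 13

13


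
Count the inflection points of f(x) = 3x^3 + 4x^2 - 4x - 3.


Inflection points occur where f''(x) = 0 and concavity changes.
f(x) = 3x^3 + 4x^2 - 4x - 3
f'(x) = 9x^2 + 8x - 4
f''(x) = 18x + 8
Set f''(x) = 0:
18x + 8 = 0
x = -8 / 18 = -4/9
Since f''(x) is linear (degree 1), it changes sign at this point.
Therefore there is exactly 1 inflection point.

1


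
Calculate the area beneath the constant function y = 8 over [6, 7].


The area under a constant function y = 8 is a rectangle.
Width = 7 - 6 = 1
Height = 8
Area = width * height
= 1 * 8
= 8

8


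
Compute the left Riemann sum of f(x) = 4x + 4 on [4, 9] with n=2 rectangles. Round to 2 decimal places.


Left Riemann sum uses left endpoints of each subinterval.
Interval: [4, 9], n = 2
dx = (9 - 4) / 2 = 5/2
Left endpoints: [4, 13/2]
f values: [20, 30]
Sum = dx * (sum of f values)
= 5/2 * 50
= 125 = 125.00

125.00


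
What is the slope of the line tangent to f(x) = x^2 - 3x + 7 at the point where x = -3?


The slope of the tangent line equals f'(x) at the point.
f(x) = x^2 - 3x + 7
f'(x) = 2x - 3
At x = -3:
f'(-3) = 2 * (-3) - 3
= -6 - 3
= -9

-9


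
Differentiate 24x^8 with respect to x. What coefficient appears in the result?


We apply the power rule: d/dx [ax^n] = a*n * x^(n-1)
d/dx [24x^8]
= 24 * 8 * x^(8-1)
= 192x^7
The coefficient is 192

192


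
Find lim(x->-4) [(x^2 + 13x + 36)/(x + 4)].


Direct substitution gives 0/0, so we factor the numerator.
Factor: (x^2 + 13x + 36) = (x + 4)(x + 9)
Cancel the common factor (x + 4):
(x^2 + 13x + 36)/(x + 4) = (x + 9)
Now substitute x = -4:
= (-4) - (-9) = 5

5


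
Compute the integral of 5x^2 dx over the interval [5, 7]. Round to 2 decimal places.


Find the antiderivative of 5x^2:
F(x) = 5/3 * x^3
Apply the Fundamental Theorem of Calculus:
F(7) - F(5)
= 5/3 * 7^3 - 5/3 * 5^3
= 5/3 * (343 - 125)
= 5/3 * 218
= 1090/3 ≈ 363.33

363.33


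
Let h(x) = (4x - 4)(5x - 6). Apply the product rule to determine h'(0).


Let u(x) = 4x - 4 and v(x) = 5x - 6
u'(x) = 4
v'(x) = 5
Product rule: h'(x) = u'(x)*v(x) + u(x)*v'(x)
= 4 * (5x - 6) + (4x - 4) * 5
At x = 0:
u(0) = 4 * 0 - 4 = -4
v(0) = 5 * 0 - 6 = -6
h'(0) = 4 * (-6) + (-4) * 5
= -24 - 20
= -44

-44


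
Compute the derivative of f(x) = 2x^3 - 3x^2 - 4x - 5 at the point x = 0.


Differentiate f(x) = 2x^3 - 3x^2 - 4x - 5 term by term:
f'(x) = 6x^2 - 6x - 4
Substitute x = 0:
f'(0) = 6 * 0^2 - 6 * 0 - 4
= 0 + 0 - 4
= -4

-4


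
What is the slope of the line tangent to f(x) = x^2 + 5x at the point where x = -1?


The slope of the tangent line equals f'(x) at the point.
f(x) = x^2 + 5x
f'(x) = 2x + 5
At x = -1:
f'(-1) = 2 * (-1) + 5
= -2 + 5
= 3

3


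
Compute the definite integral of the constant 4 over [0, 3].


The integral of a constant k over [a, b] equals k * (b - a).
integral from 0 to 3 of 4 dx
= 4 * (3 - 0)
= 4 * 3
= 12

12


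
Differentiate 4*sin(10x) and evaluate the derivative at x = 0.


Apply the chain rule to differentiate 4*sin(10x):
d/dx [4*sin(10x)]
= 4 * cos(10x) * d/dx(10x)
= 4 * 10 * cos(10x)
= 40 * cos(10x)
Evaluate at x = 0:
= 40 * cos(0)
= 40 * 1
= 40

40


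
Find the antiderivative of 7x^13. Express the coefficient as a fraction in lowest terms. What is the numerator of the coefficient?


Apply the power rule for integration:
integral of ax^n dx = a/(n+1) * x^(n+1) + C
integral of 7x^13 dx
= 7/14 * x^14 + C
= 1/2 * x^14 + C
The coefficient in lowest terms is 1/2, and its numerator is 1

1


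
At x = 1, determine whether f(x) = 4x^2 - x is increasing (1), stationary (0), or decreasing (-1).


Compute f'(x) to determine behavior:
f'(x) = 8x - 1
f'(1) = 8 * 1 - 1
= 8 - 1
= 7
Since f'(1) > 0, the function is increasing (1)

1


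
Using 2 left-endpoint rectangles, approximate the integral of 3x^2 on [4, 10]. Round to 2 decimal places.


Left Riemann sum uses left endpoints of each subinterval.
Interval: [4, 10], n = 2
dx = (10 - 4) / 2 = 3
Left endpoints: [4, 7]
f values: [48, 147]
Sum = dx * (sum of f values)
= 3 * 195
= 585 = 585.00

585.00


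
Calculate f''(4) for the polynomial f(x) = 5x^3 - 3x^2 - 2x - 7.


First derivative:
f'(x) = 15x^2 - 6x - 2
Second derivative:
f''(x) = 30x - 6
Substitute x = 4:
f''(4) = 30 * 4 - 6
= 120 - 6
= 114

114


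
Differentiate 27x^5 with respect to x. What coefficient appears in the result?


We apply the power rule: d/dx [ax^n] = a*n * x^(n-1)
d/dx [27x^5]
= 27 * 5 * x^(5-1)
= 135x^4
The coefficient is 135

135


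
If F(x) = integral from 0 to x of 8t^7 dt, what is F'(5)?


By the Fundamental Theorem of Calculus (Part 1):
If F(x) = integral from 0 to x of f(t) dt, then F'(x) = f(x)
Here f(t) = 8t^7
So F'(x) = 8x^7
Evaluate at x = 5:
F'(5) = 8 * 5^7
= 8 * 78125
= 625000

625000


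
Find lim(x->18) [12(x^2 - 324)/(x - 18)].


Direct substitution gives 0/0, so we factor the numerator.
Factor: 12(x^2 - 324) = 12 * (x - 18)(x + 18)
Cancel the common factor (x - 18):
12(x^2 - 324)/(x - 18) = 12 * (x + 18)
Now substitute x = 18:
= 12 * (18 + 18) = 432

432


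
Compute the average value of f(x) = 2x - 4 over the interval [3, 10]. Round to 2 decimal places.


Average value = 1/(b-a) * integral from a to b of f(x) dx
First compute the integral of 2x - 4:
F(x) = x^2 - 4x
F(10) = 1 * 100 - 4 * 10 = 60
F(3) = 1 * 9 - 4 * 3 = -3
Integral = 60 - (-3) = 63
Average = 63 / (10 - 3) = 63 / 7
= 9 = 9.00

9.00


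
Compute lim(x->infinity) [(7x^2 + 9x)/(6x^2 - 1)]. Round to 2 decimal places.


For limits at infinity with equal-degree polynomials,
we compare leading coefficients.
Numerator leading term: 7x^2
Denominator leading term: 6x^2
Divide both by x^2:
lim = (7 + 9/x) / (6 - 1/x^2)
As x -> infinity, the 1/x and 1/x^2 terms vanish:
= 7/6 ≈ 1.17

1.17


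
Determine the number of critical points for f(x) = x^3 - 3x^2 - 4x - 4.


Find where f'(x) = 0:
f(x) = x^3 - 3x^2 - 4x - 4
f'(x) = 3x^2 - 6x - 4
This is a quadratic in x. Use the discriminant to count real roots.
Discriminant = (-6)^2 - 4 * 3 * (-4)
= 36 - (-48)
= 84
Since discriminant > 0, f'(x) = 0 has 2 real solutions.
Number of critical points: 2

2


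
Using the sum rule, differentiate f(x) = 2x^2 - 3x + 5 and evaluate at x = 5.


Differentiate term by term using power and sum rules:
f(x) = 2x^2 - 3x + 5
f'(x) = 4x - 3
Substitute x = 5:
f'(5) = 4 * 5 - 3
= 20 - 3
= 17

17


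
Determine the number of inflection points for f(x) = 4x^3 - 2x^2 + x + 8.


Inflection points occur where f''(x) = 0 and concavity changes.
f(x) = 4x^3 - 2x^2 + x + 8
f'(x) = 12x^2 - 4x + 1
f''(x) = 24x - 4
Set f''(x) = 0:
24x - 4 = 0
x = 4 / 24 = 1/6
Since f''(x) is linear (degree 1), it changes sign at this point.
Therefore there is exactly 1 inflection point.

1


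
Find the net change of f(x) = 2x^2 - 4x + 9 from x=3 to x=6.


Net change = f(b) - f(a)
f(x) = 2x^2 - 4x + 9
Compute f(6):
f(6) = 2 * 6^2 - 4 * 6 + 9
= 72 - 24 + 9
= 57
Compute f(3):
f(3) = 2 * 3^2 - 4 * 3 + 9
= 18 - 12 + 9
= 15
Net change = 57 - 15 = 42

42


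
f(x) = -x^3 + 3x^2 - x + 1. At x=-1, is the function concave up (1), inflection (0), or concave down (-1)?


Concavity is determined by the sign of f''(x).
f(x) = -x^3 + 3x^2 - x + 1
f'(x) = -3x^2 + 6x - 1
f''(x) = -6x + 6
f''(-1) = -6 * (-1) + 6
= 6 + 6
= 12
Since f''(-1) > 0, the function is concave up (1)

1


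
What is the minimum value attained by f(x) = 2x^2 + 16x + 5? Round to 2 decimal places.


For a quadratic f(x) = ax^2 + bx + c with a > 0, the minimum is at the vertex.
Vertex x-coordinate: x = -b/(2a)
x = -(16) / (2 * 2)
x = -16/4 = -4
Substitute back to find the minimum value:
f(-4) = 2 * (-4)^2 + 16 * (-4) + 5
= 32 - 64 + 5
= -27 = -27.00

-27.00


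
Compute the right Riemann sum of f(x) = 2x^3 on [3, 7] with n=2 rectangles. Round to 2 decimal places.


Right Riemann sum uses right endpoints of each subinterval.
Interval: [3, 7], n = 2
dx = (7 - 3) / 2 = 2
Right endpoints: [5, 7]
f values: [250, 686]
Sum = dx * (sum of f values)
= 2 * 936
= 1872 = 1872.00

1872.00


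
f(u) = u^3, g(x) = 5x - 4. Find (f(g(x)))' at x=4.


Using the chain rule: (f(g(x)))' = f'(g(x)) * g'(x)
First, find g(4):
g(4) = 5 * 4 - 4 = 16
Next, f'(u) = 3u^2
And g'(x) = 5
So f'(g(4)) * g'(4)
= 3 * 16^2 * 5
= 3 * 256 * 5
= 3840

3840


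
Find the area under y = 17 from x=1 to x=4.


The area under a constant function y = 17 is a rectangle.
Width = 4 - 1 = 3
Height = 17
Area = width * height
= 3 * 17
= 51

51


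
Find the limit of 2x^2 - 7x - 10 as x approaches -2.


Since polynomials are continuous, we use direct substitution.
lim(x->-2) of 2x^2 - 7x - 10
= 2 * (-2)^2 - 7 * (-2) - 10
= 8 + 14 - 10
= 12

12


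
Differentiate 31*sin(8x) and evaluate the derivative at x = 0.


Apply the chain rule to differentiate 31*sin(8x):
d/dx [31*sin(8x)]
= 31 * cos(8x) * d/dx(8x)
= 31 * 8 * cos(8x)
= 248 * cos(8x)
Evaluate at x = 0:
= 248 * cos(0)
= 248 * 1
= 248

248


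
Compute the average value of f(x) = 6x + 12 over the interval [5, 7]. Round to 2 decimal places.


Average value = 1/(b-a) * integral from a to b of f(x) dx
First compute the integral of 6x + 12:
F(x) = 3x^2 + 12x
F(7) = 3 * 49 + 12 * 7 = 231
F(5) = 3 * 25 + 12 * 5 = 135
Integral = 231 - 135 = 96
Average = 96 / (7 - 5) = 96 / 2
= 48 = 48.00

48.00


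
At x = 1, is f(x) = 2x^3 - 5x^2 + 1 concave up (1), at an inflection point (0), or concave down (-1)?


Concavity is determined by the sign of f''(x).
f(x) = 2x^3 - 5x^2 + 1
f'(x) = 6x^2 - 10x
f''(x) = 12x - 10
f''(1) = 12 * 1 - 10
= 12 - 10
= 2
Since f''(1) > 0, the function is concave up (1)

1


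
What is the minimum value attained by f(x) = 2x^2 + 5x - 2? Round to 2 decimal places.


For a quadratic f(x) = ax^2 + bx + c with a > 0, the minimum is at the vertex.
Vertex x-coordinate: x = -b/(2a)
x = -(5) / (2 * 2)
x = -5/4
Substitute back to find the minimum value:
f(-5/4) = 2 * (-5/4)^2 + 5 * (-5/4) - 2
= 25/8 - 25/4 - 2
= -41/8 ≈ -5.13

-5.13


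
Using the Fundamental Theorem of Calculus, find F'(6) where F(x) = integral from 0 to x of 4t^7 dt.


By the Fundamental Theorem of Calculus (Part 1):
If F(x) = integral from 0 to x of f(t) dt, then F'(x) = f(x)
Here f(t) = 4t^7
So F'(x) = 4x^7
Evaluate at x = 6:
F'(6) = 4 * 6^7
= 4 * 279936
= 1119744

1119744


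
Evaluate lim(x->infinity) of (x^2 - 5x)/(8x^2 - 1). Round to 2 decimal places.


For limits at infinity with equal-degree polynomials,
we compare leading coefficients.
Numerator leading term: x^2
Denominator leading term: 8x^2
Divide both by x^2:
lim = (1 - 5/x) / (8 - 1/x^2)
As x -> infinity, the 1/x and 1/x^2 terms vanish:
= 1/8 ≈ 0.13

0.13


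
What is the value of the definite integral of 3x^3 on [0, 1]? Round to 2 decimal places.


Find the antiderivative of 3x^3:
F(x) = 3/4 * x^4
Apply the Fundamental Theorem of Calculus:
F(1) - F(0)
= 3/4 * 1^4 - 3/4 * 0^4
= 3/4 * (1 - 0)
= 3/4 * 1
= 3/4 = 0.75

0.75


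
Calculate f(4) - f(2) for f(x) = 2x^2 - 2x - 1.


Net change = f(b) - f(a)
f(x) = 2x^2 - 2x - 1
Compute f(4):
f(4) = 2 * 4^2 - 2 * 4 - 1
= 32 - 8 - 1
= 23
Compute f(2):
f(2) = 2 * 2^2 - 2 * 2 - 1
= 8 - 4 - 1
= 3
Net change = 23 - 3 = 20

20


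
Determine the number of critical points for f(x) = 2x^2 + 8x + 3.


Find where f'(x) = 0:
f'(x) = 4x + 8
Set f'(x) = 0:
4x + 8 = 0
x = -8 / 4 = -2
This is a linear equation in x, so there is exactly one solution.
Number of critical points: 1

1


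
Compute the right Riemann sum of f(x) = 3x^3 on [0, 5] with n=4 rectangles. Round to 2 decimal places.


Right Riemann sum uses right endpoints of each subinterval.
Interval: [0, 5], n = 4
dx = (5 - 0) / 4 = 5/4
Right endpoints: [5/4, 5/2, 15/4, 5]
f values: [375/64, 375/8, 10125/64, 375]
Sum = dx * (sum of f values)
= 5/4 * 9375/16
= 46875/64 ≈ 732.42

732.42


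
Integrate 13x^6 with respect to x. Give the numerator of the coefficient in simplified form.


Apply the power rule for integration:
integral of ax^n dx = a/(n+1) * x^(n+1) + C
integral of 13x^6 dx
= 13/7 * x^7 + C
The coefficient in lowest terms is 13/7, and its numerator is 13

13


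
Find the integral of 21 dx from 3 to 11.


The integral of a constant k over [a, b] equals k * (b - a).
integral from 3 to 11 of 21 dx
= 21 * (11 - 3)
= 21 * 8
= 168

168


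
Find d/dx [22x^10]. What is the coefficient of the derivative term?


We apply the power rule: d/dx [ax^n] = a*n * x^(n-1)
d/dx [22x^10]
= 22 * 10 * x^(10-1)
= 220x^9
The coefficient is 220

220


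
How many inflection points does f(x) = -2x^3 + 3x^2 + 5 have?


Inflection points occur where f''(x) = 0 and concavity changes.
f(x) = -2x^3 + 3x^2 + 5
f'(x) = -6x^2 + 6x
f''(x) = -12x + 6
Set f''(x) = 0:
-12x + 6 = 0
x = -6 / (-12) = 1/2
Since f''(x) is linear (degree 1), it changes sign at this point.
Therefore there is exactly 1 inflection point.

1
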